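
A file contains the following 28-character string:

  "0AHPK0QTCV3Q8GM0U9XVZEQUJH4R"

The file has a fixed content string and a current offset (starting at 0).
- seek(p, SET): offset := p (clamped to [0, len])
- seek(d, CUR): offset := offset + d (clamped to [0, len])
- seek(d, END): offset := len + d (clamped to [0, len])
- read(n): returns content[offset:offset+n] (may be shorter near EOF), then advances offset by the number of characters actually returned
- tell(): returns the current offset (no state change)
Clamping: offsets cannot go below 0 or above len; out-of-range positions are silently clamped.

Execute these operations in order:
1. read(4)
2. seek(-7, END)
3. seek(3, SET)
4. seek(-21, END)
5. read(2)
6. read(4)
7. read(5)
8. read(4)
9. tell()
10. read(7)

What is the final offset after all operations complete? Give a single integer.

Answer: 28

Derivation:
After 1 (read(4)): returned '0AHP', offset=4
After 2 (seek(-7, END)): offset=21
After 3 (seek(3, SET)): offset=3
After 4 (seek(-21, END)): offset=7
After 5 (read(2)): returned 'TC', offset=9
After 6 (read(4)): returned 'V3Q8', offset=13
After 7 (read(5)): returned 'GM0U9', offset=18
After 8 (read(4)): returned 'XVZE', offset=22
After 9 (tell()): offset=22
After 10 (read(7)): returned 'QUJH4R', offset=28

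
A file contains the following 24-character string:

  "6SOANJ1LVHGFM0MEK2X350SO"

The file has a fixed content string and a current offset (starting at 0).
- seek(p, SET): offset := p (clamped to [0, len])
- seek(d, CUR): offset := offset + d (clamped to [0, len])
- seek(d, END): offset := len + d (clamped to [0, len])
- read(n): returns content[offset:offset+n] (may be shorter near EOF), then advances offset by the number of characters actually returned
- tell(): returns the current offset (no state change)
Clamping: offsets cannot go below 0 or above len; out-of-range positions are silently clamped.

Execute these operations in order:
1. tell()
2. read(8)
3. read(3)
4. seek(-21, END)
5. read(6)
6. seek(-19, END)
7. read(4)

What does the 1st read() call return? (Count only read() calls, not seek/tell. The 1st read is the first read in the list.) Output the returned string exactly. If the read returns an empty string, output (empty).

After 1 (tell()): offset=0
After 2 (read(8)): returned '6SOANJ1L', offset=8
After 3 (read(3)): returned 'VHG', offset=11
After 4 (seek(-21, END)): offset=3
After 5 (read(6)): returned 'ANJ1LV', offset=9
After 6 (seek(-19, END)): offset=5
After 7 (read(4)): returned 'J1LV', offset=9

Answer: 6SOANJ1L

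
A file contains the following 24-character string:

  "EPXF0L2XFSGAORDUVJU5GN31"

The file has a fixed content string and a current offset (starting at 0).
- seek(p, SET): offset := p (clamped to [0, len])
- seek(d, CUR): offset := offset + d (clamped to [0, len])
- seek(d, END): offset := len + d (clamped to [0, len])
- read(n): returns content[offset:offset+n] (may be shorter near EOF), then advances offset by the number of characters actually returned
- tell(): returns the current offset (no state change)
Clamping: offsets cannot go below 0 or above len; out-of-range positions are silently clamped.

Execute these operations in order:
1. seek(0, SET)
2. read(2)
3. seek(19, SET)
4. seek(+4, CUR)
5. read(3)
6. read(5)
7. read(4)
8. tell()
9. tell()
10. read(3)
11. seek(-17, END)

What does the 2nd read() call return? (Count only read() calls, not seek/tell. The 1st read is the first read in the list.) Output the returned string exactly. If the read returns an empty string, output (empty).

After 1 (seek(0, SET)): offset=0
After 2 (read(2)): returned 'EP', offset=2
After 3 (seek(19, SET)): offset=19
After 4 (seek(+4, CUR)): offset=23
After 5 (read(3)): returned '1', offset=24
After 6 (read(5)): returned '', offset=24
After 7 (read(4)): returned '', offset=24
After 8 (tell()): offset=24
After 9 (tell()): offset=24
After 10 (read(3)): returned '', offset=24
After 11 (seek(-17, END)): offset=7

Answer: 1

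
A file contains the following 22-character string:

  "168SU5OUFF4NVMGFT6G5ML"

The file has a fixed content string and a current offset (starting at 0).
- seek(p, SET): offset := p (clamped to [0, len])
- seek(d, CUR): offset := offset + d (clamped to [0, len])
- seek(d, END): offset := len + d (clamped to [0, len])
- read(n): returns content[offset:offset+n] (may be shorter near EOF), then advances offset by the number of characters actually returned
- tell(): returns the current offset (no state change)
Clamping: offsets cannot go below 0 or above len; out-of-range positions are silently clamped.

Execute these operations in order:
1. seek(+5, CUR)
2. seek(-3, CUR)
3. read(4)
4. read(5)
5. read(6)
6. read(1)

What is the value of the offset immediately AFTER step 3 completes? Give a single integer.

Answer: 6

Derivation:
After 1 (seek(+5, CUR)): offset=5
After 2 (seek(-3, CUR)): offset=2
After 3 (read(4)): returned '8SU5', offset=6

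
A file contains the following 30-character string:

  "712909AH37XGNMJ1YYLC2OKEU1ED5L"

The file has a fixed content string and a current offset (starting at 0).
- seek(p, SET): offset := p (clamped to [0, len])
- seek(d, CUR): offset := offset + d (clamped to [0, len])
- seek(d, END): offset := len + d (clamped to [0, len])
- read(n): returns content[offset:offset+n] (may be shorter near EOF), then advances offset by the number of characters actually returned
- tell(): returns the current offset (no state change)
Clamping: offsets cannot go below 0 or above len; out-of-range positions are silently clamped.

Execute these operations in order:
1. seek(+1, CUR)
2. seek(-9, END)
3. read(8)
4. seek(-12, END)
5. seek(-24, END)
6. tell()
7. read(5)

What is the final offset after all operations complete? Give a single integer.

Answer: 11

Derivation:
After 1 (seek(+1, CUR)): offset=1
After 2 (seek(-9, END)): offset=21
After 3 (read(8)): returned 'OKEU1ED5', offset=29
After 4 (seek(-12, END)): offset=18
After 5 (seek(-24, END)): offset=6
After 6 (tell()): offset=6
After 7 (read(5)): returned 'AH37X', offset=11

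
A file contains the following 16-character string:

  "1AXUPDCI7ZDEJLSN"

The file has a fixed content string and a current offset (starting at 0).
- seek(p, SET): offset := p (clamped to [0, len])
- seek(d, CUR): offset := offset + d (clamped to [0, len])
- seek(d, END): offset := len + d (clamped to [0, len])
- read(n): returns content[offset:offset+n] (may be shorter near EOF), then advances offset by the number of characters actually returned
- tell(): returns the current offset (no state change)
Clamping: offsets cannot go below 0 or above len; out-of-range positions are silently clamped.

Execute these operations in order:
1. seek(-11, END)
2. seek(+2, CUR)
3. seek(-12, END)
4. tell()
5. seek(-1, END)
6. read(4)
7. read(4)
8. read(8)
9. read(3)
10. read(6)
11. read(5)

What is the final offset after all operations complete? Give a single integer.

After 1 (seek(-11, END)): offset=5
After 2 (seek(+2, CUR)): offset=7
After 3 (seek(-12, END)): offset=4
After 4 (tell()): offset=4
After 5 (seek(-1, END)): offset=15
After 6 (read(4)): returned 'N', offset=16
After 7 (read(4)): returned '', offset=16
After 8 (read(8)): returned '', offset=16
After 9 (read(3)): returned '', offset=16
After 10 (read(6)): returned '', offset=16
After 11 (read(5)): returned '', offset=16

Answer: 16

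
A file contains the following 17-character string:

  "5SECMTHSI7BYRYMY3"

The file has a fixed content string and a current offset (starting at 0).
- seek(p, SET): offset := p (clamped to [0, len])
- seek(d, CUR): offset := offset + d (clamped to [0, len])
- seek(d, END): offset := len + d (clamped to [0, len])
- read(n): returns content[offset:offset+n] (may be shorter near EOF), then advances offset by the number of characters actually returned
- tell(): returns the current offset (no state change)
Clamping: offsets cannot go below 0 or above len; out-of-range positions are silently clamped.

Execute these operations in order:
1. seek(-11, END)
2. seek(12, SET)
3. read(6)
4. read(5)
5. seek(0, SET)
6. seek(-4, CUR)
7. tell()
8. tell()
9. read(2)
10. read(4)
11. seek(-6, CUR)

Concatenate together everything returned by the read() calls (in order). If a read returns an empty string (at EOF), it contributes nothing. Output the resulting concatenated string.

Answer: RYMY35SECMT

Derivation:
After 1 (seek(-11, END)): offset=6
After 2 (seek(12, SET)): offset=12
After 3 (read(6)): returned 'RYMY3', offset=17
After 4 (read(5)): returned '', offset=17
After 5 (seek(0, SET)): offset=0
After 6 (seek(-4, CUR)): offset=0
After 7 (tell()): offset=0
After 8 (tell()): offset=0
After 9 (read(2)): returned '5S', offset=2
After 10 (read(4)): returned 'ECMT', offset=6
After 11 (seek(-6, CUR)): offset=0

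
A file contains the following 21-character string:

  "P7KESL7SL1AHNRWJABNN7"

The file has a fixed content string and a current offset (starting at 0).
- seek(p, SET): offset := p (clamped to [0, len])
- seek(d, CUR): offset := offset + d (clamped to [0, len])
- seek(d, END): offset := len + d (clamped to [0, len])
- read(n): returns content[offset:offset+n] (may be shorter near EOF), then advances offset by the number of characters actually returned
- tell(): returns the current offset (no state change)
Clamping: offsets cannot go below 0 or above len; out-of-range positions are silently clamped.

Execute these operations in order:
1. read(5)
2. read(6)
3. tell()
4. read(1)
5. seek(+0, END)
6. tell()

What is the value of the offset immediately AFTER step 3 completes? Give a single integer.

Answer: 11

Derivation:
After 1 (read(5)): returned 'P7KES', offset=5
After 2 (read(6)): returned 'L7SL1A', offset=11
After 3 (tell()): offset=11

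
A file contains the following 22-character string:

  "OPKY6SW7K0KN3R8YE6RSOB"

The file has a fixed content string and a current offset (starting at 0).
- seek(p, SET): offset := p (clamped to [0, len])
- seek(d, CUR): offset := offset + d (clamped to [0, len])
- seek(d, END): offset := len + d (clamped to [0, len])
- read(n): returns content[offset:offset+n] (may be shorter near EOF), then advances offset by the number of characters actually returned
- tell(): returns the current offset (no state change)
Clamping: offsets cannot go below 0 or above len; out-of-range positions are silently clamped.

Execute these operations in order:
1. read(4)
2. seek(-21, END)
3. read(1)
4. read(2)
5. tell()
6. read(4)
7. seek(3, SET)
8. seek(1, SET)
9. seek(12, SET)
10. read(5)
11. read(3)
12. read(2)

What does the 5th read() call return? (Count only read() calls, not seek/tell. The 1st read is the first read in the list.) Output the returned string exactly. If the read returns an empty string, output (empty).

After 1 (read(4)): returned 'OPKY', offset=4
After 2 (seek(-21, END)): offset=1
After 3 (read(1)): returned 'P', offset=2
After 4 (read(2)): returned 'KY', offset=4
After 5 (tell()): offset=4
After 6 (read(4)): returned '6SW7', offset=8
After 7 (seek(3, SET)): offset=3
After 8 (seek(1, SET)): offset=1
After 9 (seek(12, SET)): offset=12
After 10 (read(5)): returned '3R8YE', offset=17
After 11 (read(3)): returned '6RS', offset=20
After 12 (read(2)): returned 'OB', offset=22

Answer: 3R8YE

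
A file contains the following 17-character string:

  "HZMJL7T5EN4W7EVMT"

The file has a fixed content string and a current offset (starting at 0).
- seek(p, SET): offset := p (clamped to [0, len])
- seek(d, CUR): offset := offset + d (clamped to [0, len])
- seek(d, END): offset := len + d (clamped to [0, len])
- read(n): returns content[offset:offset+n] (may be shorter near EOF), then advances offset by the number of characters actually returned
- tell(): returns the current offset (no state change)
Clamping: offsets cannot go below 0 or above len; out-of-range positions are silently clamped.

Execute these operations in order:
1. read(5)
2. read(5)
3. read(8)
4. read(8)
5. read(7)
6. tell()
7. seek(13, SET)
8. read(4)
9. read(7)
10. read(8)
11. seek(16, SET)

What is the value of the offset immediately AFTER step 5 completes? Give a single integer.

After 1 (read(5)): returned 'HZMJL', offset=5
After 2 (read(5)): returned '7T5EN', offset=10
After 3 (read(8)): returned '4W7EVMT', offset=17
After 4 (read(8)): returned '', offset=17
After 5 (read(7)): returned '', offset=17

Answer: 17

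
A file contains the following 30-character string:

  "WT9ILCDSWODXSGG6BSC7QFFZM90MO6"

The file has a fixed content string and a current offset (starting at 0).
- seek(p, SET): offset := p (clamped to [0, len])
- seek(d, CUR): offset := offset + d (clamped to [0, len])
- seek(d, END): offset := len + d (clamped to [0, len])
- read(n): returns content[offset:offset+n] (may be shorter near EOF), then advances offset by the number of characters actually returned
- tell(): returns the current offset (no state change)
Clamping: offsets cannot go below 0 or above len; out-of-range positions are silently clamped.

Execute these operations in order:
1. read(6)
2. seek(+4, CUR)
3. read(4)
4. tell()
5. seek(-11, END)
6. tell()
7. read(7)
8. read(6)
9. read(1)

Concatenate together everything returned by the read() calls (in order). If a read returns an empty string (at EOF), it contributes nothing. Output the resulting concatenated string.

After 1 (read(6)): returned 'WT9ILC', offset=6
After 2 (seek(+4, CUR)): offset=10
After 3 (read(4)): returned 'DXSG', offset=14
After 4 (tell()): offset=14
After 5 (seek(-11, END)): offset=19
After 6 (tell()): offset=19
After 7 (read(7)): returned '7QFFZM9', offset=26
After 8 (read(6)): returned '0MO6', offset=30
After 9 (read(1)): returned '', offset=30

Answer: WT9ILCDXSG7QFFZM90MO6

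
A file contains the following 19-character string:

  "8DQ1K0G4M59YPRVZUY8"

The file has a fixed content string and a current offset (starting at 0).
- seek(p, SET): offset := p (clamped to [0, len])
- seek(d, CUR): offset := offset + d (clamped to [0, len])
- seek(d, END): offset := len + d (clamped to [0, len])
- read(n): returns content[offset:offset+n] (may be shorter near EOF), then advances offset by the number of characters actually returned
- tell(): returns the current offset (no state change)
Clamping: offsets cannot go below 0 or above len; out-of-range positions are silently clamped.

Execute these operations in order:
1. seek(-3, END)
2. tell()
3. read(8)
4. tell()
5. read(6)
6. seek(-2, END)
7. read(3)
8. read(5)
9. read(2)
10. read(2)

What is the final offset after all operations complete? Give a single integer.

After 1 (seek(-3, END)): offset=16
After 2 (tell()): offset=16
After 3 (read(8)): returned 'UY8', offset=19
After 4 (tell()): offset=19
After 5 (read(6)): returned '', offset=19
After 6 (seek(-2, END)): offset=17
After 7 (read(3)): returned 'Y8', offset=19
After 8 (read(5)): returned '', offset=19
After 9 (read(2)): returned '', offset=19
After 10 (read(2)): returned '', offset=19

Answer: 19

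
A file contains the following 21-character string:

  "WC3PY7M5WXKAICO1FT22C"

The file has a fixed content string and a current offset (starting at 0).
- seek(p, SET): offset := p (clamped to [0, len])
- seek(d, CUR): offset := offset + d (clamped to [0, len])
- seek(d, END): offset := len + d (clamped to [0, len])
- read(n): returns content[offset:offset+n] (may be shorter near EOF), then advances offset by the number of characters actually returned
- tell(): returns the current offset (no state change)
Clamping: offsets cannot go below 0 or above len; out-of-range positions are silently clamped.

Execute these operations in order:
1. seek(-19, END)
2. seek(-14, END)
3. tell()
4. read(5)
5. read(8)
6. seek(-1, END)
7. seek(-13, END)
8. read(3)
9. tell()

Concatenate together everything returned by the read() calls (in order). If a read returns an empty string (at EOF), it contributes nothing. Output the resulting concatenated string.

After 1 (seek(-19, END)): offset=2
After 2 (seek(-14, END)): offset=7
After 3 (tell()): offset=7
After 4 (read(5)): returned '5WXKA', offset=12
After 5 (read(8)): returned 'ICO1FT22', offset=20
After 6 (seek(-1, END)): offset=20
After 7 (seek(-13, END)): offset=8
After 8 (read(3)): returned 'WXK', offset=11
After 9 (tell()): offset=11

Answer: 5WXKAICO1FT22WXK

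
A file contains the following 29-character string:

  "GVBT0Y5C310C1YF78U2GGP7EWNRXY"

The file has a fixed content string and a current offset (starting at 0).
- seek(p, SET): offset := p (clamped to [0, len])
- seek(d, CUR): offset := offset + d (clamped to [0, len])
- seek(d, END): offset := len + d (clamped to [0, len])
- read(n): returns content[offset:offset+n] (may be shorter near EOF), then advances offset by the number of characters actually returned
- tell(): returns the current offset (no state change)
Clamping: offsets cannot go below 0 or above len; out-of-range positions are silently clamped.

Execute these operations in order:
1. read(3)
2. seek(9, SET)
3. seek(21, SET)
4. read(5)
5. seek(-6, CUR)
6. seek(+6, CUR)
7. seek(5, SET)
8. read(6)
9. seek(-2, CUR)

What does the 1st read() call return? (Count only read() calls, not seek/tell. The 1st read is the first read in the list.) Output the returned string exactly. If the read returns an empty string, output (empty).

After 1 (read(3)): returned 'GVB', offset=3
After 2 (seek(9, SET)): offset=9
After 3 (seek(21, SET)): offset=21
After 4 (read(5)): returned 'P7EWN', offset=26
After 5 (seek(-6, CUR)): offset=20
After 6 (seek(+6, CUR)): offset=26
After 7 (seek(5, SET)): offset=5
After 8 (read(6)): returned 'Y5C310', offset=11
After 9 (seek(-2, CUR)): offset=9

Answer: GVB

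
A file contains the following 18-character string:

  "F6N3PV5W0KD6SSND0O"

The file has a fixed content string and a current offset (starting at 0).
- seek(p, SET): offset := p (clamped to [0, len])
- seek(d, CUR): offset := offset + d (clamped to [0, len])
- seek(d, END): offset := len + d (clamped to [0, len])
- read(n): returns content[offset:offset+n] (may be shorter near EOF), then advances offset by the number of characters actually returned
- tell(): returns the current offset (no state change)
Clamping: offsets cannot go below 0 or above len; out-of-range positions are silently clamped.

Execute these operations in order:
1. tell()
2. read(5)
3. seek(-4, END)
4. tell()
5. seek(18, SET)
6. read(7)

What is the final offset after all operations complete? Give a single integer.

Answer: 18

Derivation:
After 1 (tell()): offset=0
After 2 (read(5)): returned 'F6N3P', offset=5
After 3 (seek(-4, END)): offset=14
After 4 (tell()): offset=14
After 5 (seek(18, SET)): offset=18
After 6 (read(7)): returned '', offset=18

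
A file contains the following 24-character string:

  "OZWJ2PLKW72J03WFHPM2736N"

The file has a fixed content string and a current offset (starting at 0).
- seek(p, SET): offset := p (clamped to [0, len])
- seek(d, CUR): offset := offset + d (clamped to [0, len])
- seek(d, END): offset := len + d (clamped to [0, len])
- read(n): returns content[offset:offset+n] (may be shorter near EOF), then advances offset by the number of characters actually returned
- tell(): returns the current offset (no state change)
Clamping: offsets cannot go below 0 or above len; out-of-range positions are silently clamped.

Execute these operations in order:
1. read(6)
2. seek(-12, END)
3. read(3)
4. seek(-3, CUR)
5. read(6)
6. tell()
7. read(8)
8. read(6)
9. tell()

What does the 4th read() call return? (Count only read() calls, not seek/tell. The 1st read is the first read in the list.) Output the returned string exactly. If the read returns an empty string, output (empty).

After 1 (read(6)): returned 'OZWJ2P', offset=6
After 2 (seek(-12, END)): offset=12
After 3 (read(3)): returned '03W', offset=15
After 4 (seek(-3, CUR)): offset=12
After 5 (read(6)): returned '03WFHP', offset=18
After 6 (tell()): offset=18
After 7 (read(8)): returned 'M2736N', offset=24
After 8 (read(6)): returned '', offset=24
After 9 (tell()): offset=24

Answer: M2736N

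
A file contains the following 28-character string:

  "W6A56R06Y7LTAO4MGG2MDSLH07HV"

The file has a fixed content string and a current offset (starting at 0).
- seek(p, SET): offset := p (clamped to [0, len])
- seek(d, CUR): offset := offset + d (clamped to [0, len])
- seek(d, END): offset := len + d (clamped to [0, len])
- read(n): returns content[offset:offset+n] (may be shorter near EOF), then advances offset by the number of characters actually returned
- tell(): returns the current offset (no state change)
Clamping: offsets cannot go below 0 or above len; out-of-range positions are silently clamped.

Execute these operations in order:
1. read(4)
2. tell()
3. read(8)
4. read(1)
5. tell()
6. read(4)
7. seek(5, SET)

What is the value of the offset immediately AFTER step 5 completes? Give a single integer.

After 1 (read(4)): returned 'W6A5', offset=4
After 2 (tell()): offset=4
After 3 (read(8)): returned '6R06Y7LT', offset=12
After 4 (read(1)): returned 'A', offset=13
After 5 (tell()): offset=13

Answer: 13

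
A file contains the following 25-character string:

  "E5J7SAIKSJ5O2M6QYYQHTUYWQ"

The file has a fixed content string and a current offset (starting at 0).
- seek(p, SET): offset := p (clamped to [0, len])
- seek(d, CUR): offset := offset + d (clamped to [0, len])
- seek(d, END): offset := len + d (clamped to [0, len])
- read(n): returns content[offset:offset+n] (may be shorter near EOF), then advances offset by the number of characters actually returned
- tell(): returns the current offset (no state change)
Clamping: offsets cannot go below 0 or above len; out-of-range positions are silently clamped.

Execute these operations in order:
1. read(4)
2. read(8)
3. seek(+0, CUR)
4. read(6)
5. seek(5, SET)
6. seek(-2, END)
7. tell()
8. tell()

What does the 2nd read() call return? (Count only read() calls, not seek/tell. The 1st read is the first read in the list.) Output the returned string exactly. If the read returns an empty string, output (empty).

After 1 (read(4)): returned 'E5J7', offset=4
After 2 (read(8)): returned 'SAIKSJ5O', offset=12
After 3 (seek(+0, CUR)): offset=12
After 4 (read(6)): returned '2M6QYY', offset=18
After 5 (seek(5, SET)): offset=5
After 6 (seek(-2, END)): offset=23
After 7 (tell()): offset=23
After 8 (tell()): offset=23

Answer: SAIKSJ5O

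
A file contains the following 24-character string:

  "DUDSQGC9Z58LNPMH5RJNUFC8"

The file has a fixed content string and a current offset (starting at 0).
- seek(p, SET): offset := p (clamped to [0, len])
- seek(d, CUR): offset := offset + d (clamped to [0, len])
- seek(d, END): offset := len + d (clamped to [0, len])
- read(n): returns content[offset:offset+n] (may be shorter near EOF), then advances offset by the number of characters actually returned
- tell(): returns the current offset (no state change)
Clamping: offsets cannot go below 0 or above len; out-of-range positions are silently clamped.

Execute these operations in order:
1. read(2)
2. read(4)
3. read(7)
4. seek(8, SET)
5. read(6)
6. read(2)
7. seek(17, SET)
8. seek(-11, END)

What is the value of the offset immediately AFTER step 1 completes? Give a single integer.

Answer: 2

Derivation:
After 1 (read(2)): returned 'DU', offset=2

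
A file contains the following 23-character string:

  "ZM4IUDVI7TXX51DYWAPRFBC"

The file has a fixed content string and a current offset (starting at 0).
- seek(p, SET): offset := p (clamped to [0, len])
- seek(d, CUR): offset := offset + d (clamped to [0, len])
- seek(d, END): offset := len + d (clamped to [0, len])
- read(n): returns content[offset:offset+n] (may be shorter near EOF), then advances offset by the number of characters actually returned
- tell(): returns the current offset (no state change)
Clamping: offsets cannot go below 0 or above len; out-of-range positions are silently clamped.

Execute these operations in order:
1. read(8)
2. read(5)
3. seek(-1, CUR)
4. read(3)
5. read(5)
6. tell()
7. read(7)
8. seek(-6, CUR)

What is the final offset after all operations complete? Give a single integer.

After 1 (read(8)): returned 'ZM4IUDVI', offset=8
After 2 (read(5)): returned '7TXX5', offset=13
After 3 (seek(-1, CUR)): offset=12
After 4 (read(3)): returned '51D', offset=15
After 5 (read(5)): returned 'YWAPR', offset=20
After 6 (tell()): offset=20
After 7 (read(7)): returned 'FBC', offset=23
After 8 (seek(-6, CUR)): offset=17

Answer: 17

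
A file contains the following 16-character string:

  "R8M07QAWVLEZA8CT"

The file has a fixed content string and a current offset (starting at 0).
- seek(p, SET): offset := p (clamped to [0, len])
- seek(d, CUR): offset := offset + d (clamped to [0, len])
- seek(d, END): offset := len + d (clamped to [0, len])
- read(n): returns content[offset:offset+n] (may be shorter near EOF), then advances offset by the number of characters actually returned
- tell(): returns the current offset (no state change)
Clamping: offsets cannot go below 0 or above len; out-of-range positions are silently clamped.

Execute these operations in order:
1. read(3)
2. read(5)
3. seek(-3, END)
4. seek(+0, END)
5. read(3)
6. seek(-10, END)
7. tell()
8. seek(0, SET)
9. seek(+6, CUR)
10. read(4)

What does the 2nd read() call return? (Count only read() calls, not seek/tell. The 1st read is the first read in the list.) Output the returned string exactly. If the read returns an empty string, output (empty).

After 1 (read(3)): returned 'R8M', offset=3
After 2 (read(5)): returned '07QAW', offset=8
After 3 (seek(-3, END)): offset=13
After 4 (seek(+0, END)): offset=16
After 5 (read(3)): returned '', offset=16
After 6 (seek(-10, END)): offset=6
After 7 (tell()): offset=6
After 8 (seek(0, SET)): offset=0
After 9 (seek(+6, CUR)): offset=6
After 10 (read(4)): returned 'AWVL', offset=10

Answer: 07QAW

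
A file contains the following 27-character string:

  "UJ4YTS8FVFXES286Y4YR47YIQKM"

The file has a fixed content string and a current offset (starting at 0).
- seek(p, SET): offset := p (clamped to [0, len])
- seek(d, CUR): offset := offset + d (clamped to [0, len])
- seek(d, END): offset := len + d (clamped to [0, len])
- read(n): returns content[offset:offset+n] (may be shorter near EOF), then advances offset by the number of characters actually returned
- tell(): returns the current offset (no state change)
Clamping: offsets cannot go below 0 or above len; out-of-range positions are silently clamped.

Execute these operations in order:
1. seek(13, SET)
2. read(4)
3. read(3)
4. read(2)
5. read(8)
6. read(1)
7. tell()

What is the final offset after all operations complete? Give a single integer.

After 1 (seek(13, SET)): offset=13
After 2 (read(4)): returned '286Y', offset=17
After 3 (read(3)): returned '4YR', offset=20
After 4 (read(2)): returned '47', offset=22
After 5 (read(8)): returned 'YIQKM', offset=27
After 6 (read(1)): returned '', offset=27
After 7 (tell()): offset=27

Answer: 27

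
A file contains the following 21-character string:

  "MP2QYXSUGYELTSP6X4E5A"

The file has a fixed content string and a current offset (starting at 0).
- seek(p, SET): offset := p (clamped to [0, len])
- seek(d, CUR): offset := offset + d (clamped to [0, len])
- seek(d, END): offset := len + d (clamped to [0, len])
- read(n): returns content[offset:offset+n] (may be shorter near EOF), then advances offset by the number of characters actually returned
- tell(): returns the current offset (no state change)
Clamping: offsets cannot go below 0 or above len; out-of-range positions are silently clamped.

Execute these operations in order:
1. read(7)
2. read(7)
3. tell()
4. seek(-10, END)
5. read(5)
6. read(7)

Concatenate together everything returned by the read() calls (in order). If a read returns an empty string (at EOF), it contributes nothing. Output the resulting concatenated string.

Answer: MP2QYXSUGYELTSLTSP6X4E5A

Derivation:
After 1 (read(7)): returned 'MP2QYXS', offset=7
After 2 (read(7)): returned 'UGYELTS', offset=14
After 3 (tell()): offset=14
After 4 (seek(-10, END)): offset=11
After 5 (read(5)): returned 'LTSP6', offset=16
After 6 (read(7)): returned 'X4E5A', offset=21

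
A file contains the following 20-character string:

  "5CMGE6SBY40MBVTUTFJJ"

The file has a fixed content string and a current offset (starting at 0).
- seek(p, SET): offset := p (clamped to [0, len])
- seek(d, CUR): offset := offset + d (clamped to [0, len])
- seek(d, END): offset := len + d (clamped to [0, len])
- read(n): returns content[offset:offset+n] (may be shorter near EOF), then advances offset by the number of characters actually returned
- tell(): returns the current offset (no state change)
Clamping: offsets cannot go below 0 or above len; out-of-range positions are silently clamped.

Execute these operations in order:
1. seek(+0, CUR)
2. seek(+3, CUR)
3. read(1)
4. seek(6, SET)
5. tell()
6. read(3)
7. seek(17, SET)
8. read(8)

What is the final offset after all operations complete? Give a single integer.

After 1 (seek(+0, CUR)): offset=0
After 2 (seek(+3, CUR)): offset=3
After 3 (read(1)): returned 'G', offset=4
After 4 (seek(6, SET)): offset=6
After 5 (tell()): offset=6
After 6 (read(3)): returned 'SBY', offset=9
After 7 (seek(17, SET)): offset=17
After 8 (read(8)): returned 'FJJ', offset=20

Answer: 20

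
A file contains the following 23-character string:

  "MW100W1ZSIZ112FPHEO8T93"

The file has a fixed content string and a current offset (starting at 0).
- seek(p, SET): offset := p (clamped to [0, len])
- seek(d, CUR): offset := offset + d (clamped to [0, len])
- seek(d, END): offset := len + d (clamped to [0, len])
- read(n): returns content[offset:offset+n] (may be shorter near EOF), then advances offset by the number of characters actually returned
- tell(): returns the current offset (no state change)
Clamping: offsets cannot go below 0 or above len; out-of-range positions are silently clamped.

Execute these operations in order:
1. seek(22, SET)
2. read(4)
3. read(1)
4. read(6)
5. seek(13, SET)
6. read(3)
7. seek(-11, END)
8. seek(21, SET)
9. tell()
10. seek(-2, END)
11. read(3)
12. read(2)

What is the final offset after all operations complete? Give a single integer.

Answer: 23

Derivation:
After 1 (seek(22, SET)): offset=22
After 2 (read(4)): returned '3', offset=23
After 3 (read(1)): returned '', offset=23
After 4 (read(6)): returned '', offset=23
After 5 (seek(13, SET)): offset=13
After 6 (read(3)): returned '2FP', offset=16
After 7 (seek(-11, END)): offset=12
After 8 (seek(21, SET)): offset=21
After 9 (tell()): offset=21
After 10 (seek(-2, END)): offset=21
After 11 (read(3)): returned '93', offset=23
After 12 (read(2)): returned '', offset=23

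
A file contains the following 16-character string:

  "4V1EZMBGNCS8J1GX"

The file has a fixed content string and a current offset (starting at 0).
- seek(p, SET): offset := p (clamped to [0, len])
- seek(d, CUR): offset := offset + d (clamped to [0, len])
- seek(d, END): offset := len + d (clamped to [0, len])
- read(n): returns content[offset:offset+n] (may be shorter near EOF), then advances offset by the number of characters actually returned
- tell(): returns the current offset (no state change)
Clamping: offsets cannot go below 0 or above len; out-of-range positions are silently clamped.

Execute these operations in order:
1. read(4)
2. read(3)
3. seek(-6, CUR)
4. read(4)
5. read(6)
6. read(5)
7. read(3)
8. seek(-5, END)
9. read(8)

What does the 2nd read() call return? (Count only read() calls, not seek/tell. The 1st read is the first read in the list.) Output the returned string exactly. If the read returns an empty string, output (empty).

Answer: ZMB

Derivation:
After 1 (read(4)): returned '4V1E', offset=4
After 2 (read(3)): returned 'ZMB', offset=7
After 3 (seek(-6, CUR)): offset=1
After 4 (read(4)): returned 'V1EZ', offset=5
After 5 (read(6)): returned 'MBGNCS', offset=11
After 6 (read(5)): returned '8J1GX', offset=16
After 7 (read(3)): returned '', offset=16
After 8 (seek(-5, END)): offset=11
After 9 (read(8)): returned '8J1GX', offset=16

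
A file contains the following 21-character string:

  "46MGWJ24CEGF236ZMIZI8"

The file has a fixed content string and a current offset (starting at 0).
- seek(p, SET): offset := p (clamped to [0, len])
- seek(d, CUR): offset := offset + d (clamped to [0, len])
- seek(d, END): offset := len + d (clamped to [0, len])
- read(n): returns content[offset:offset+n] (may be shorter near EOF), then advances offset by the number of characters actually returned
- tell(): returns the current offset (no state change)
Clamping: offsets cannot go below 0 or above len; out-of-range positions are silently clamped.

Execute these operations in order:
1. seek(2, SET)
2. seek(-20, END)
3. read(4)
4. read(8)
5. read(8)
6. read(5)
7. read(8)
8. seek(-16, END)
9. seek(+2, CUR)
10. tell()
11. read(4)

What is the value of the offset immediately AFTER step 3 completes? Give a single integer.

After 1 (seek(2, SET)): offset=2
After 2 (seek(-20, END)): offset=1
After 3 (read(4)): returned '6MGW', offset=5

Answer: 5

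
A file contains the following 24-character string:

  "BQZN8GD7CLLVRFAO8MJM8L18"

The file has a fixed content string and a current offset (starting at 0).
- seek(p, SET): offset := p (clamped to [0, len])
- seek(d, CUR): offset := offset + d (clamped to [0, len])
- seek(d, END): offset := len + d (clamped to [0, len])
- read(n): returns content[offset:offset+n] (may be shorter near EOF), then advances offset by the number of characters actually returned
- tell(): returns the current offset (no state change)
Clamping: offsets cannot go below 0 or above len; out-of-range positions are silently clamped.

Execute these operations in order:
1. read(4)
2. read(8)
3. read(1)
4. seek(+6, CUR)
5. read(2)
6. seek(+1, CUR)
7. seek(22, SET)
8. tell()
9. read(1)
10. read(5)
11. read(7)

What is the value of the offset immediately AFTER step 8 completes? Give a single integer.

After 1 (read(4)): returned 'BQZN', offset=4
After 2 (read(8)): returned '8GD7CLLV', offset=12
After 3 (read(1)): returned 'R', offset=13
After 4 (seek(+6, CUR)): offset=19
After 5 (read(2)): returned 'M8', offset=21
After 6 (seek(+1, CUR)): offset=22
After 7 (seek(22, SET)): offset=22
After 8 (tell()): offset=22

Answer: 22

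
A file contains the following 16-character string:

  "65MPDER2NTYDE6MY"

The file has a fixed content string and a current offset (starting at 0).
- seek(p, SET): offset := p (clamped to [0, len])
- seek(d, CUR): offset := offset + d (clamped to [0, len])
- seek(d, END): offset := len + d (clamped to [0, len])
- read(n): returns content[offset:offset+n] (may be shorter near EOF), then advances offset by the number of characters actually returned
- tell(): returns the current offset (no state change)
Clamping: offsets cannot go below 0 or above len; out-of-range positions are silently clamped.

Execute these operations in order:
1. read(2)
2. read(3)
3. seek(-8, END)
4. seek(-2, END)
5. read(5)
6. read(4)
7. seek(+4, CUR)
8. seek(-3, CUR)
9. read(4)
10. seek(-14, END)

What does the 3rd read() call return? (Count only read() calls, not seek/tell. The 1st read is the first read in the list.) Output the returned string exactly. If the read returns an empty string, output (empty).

Answer: MY

Derivation:
After 1 (read(2)): returned '65', offset=2
After 2 (read(3)): returned 'MPD', offset=5
After 3 (seek(-8, END)): offset=8
After 4 (seek(-2, END)): offset=14
After 5 (read(5)): returned 'MY', offset=16
After 6 (read(4)): returned '', offset=16
After 7 (seek(+4, CUR)): offset=16
After 8 (seek(-3, CUR)): offset=13
After 9 (read(4)): returned '6MY', offset=16
After 10 (seek(-14, END)): offset=2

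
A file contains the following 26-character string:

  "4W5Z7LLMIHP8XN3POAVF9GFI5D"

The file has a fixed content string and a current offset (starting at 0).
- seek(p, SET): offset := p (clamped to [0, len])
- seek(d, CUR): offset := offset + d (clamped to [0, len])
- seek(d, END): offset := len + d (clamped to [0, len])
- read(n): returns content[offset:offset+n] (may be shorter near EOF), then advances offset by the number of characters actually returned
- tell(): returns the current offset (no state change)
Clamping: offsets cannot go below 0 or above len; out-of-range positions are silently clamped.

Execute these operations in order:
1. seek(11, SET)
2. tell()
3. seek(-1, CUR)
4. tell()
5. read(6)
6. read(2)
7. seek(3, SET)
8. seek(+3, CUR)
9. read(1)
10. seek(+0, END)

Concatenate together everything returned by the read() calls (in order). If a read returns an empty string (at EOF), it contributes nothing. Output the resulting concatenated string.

After 1 (seek(11, SET)): offset=11
After 2 (tell()): offset=11
After 3 (seek(-1, CUR)): offset=10
After 4 (tell()): offset=10
After 5 (read(6)): returned 'P8XN3P', offset=16
After 6 (read(2)): returned 'OA', offset=18
After 7 (seek(3, SET)): offset=3
After 8 (seek(+3, CUR)): offset=6
After 9 (read(1)): returned 'L', offset=7
After 10 (seek(+0, END)): offset=26

Answer: P8XN3POAL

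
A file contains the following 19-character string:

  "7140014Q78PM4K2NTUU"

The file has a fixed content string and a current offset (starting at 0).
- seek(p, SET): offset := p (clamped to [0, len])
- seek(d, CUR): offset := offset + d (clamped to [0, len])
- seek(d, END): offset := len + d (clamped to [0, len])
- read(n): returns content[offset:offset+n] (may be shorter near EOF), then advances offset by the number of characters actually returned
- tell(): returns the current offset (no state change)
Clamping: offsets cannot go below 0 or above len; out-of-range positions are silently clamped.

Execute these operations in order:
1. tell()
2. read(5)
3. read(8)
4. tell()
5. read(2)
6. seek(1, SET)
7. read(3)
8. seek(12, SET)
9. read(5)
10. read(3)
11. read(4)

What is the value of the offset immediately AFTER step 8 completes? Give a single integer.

After 1 (tell()): offset=0
After 2 (read(5)): returned '71400', offset=5
After 3 (read(8)): returned '14Q78PM4', offset=13
After 4 (tell()): offset=13
After 5 (read(2)): returned 'K2', offset=15
After 6 (seek(1, SET)): offset=1
After 7 (read(3)): returned '140', offset=4
After 8 (seek(12, SET)): offset=12

Answer: 12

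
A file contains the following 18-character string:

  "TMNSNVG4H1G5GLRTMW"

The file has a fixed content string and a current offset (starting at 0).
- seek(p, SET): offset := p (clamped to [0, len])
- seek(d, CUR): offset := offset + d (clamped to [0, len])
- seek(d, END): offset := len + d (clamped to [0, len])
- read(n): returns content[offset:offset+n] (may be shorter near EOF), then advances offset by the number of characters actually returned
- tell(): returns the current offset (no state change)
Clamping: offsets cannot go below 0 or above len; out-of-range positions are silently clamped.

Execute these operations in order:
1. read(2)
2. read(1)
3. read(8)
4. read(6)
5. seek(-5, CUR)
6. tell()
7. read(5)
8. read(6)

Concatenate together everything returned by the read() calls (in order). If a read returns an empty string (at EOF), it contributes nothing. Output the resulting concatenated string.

After 1 (read(2)): returned 'TM', offset=2
After 2 (read(1)): returned 'N', offset=3
After 3 (read(8)): returned 'SNVG4H1G', offset=11
After 4 (read(6)): returned '5GLRTM', offset=17
After 5 (seek(-5, CUR)): offset=12
After 6 (tell()): offset=12
After 7 (read(5)): returned 'GLRTM', offset=17
After 8 (read(6)): returned 'W', offset=18

Answer: TMNSNVG4H1G5GLRTMGLRTMW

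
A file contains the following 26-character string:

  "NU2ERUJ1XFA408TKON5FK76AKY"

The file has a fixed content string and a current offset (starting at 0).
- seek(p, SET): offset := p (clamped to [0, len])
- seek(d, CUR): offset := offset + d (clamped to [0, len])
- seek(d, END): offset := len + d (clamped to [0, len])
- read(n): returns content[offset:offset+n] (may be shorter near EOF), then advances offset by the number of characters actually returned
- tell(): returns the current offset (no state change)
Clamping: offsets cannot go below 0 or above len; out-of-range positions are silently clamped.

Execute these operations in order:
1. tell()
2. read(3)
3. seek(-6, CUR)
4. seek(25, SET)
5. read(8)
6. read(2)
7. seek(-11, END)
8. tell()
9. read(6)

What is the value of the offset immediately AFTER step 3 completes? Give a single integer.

Answer: 0

Derivation:
After 1 (tell()): offset=0
After 2 (read(3)): returned 'NU2', offset=3
After 3 (seek(-6, CUR)): offset=0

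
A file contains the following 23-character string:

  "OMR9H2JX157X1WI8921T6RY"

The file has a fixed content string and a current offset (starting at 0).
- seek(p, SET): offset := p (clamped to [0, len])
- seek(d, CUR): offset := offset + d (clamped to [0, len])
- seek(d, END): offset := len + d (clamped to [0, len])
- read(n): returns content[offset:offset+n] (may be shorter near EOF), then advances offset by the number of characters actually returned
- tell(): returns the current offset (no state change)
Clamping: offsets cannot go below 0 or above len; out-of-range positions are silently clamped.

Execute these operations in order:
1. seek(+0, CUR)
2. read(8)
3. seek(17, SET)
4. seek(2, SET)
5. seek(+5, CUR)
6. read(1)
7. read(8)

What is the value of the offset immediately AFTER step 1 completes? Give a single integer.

After 1 (seek(+0, CUR)): offset=0

Answer: 0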